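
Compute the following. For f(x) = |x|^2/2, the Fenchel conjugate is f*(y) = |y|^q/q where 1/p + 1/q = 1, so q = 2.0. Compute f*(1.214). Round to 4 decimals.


The conjugate exponent q satisfies 1/p + 1/q = 1.
p = 2, so q = 2/(2 - 1) = 2.0
|y|^q = 1.214^2.0 = 1.4738
f*(1.214) = 1.4738 / 2.0 = 0.7369


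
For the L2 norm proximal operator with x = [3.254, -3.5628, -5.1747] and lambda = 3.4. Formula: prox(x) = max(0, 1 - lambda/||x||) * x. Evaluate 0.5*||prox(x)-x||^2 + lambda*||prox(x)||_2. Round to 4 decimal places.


Step 1: Compute ||x||.
||x|| = 7.0753
Step 2: Compute scaling factor.
scale = max(0, 1 - 3.4/7.0753) = 0.5195
Step 3: prox(x) = [1.6903, -1.8507, -2.688]
||prox(x)|| = 3.6753
Step 4: Proximal objective.
0.5*||prox-x||^2 = 5.78
lambda*||prox|| = 12.496
Total = 18.276


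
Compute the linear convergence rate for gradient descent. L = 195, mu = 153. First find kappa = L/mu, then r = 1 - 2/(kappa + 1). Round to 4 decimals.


Step 1: Compute the condition number.
kappa = L/mu = 195/153 = 1.2745
Step 2: Compute the convergence rate.
r = 1 - 2/(kappa + 1) = 1 - 2*mu/(L + mu) = (L - mu)/(L + mu) = 42/348 = 0.1207


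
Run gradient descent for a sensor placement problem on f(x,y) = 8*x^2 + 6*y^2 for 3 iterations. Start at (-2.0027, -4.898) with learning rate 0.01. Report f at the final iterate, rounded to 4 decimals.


Gradient descent on f(x,y) = 8*x^2 + 6*y^2.
Starting point: (-2.0027, -4.898), alpha = 0.01
Step 1: grad_x = 2*8*-2.0027 = -32.0432, grad_y = 2*6*-4.898 = -58.776
  x_1 = -2.0027 - 0.01*-32.0432 = -1.6823
  y_1 = -4.898 - 0.01*-58.776 = -4.3102
Step 2: grad_x = 2*8*-1.6823 = -26.9163, grad_y = 2*6*-4.3102 = -51.7229
  x_2 = -1.6823 - 0.01*-26.9163 = -1.4131
  y_2 = -4.3102 - 0.01*-51.7229 = -3.793
Step 3: grad_x = 2*8*-1.4131 = -22.6097, grad_y = 2*6*-3.793 = -45.5161
  x_3 = -1.4131 - 0.01*-22.6097 = -1.187
  y_3 = -3.793 - 0.01*-45.5161 = -3.3378
f(-1.187, -3.3378) = 8*(-1.187)^2 + 6*(-3.3378)^2 = 78.1194


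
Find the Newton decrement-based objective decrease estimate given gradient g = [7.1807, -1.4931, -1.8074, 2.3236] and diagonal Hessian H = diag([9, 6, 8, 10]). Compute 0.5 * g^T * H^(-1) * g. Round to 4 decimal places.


Step 1: H is diagonal, so H^(-1) * g = [0.7979, -0.2489, -0.2259, 0.2324].
Step 2: g^T H^(-1) g = sum_i g_i^2 / H_ii
  = (7.1807)^2/9 + (-1.4931)^2/6 + (-1.8074)^2/8 + (2.3236)^2/10
  = 5.7292 + 0.3716 + 0.4083 + 0.5399 = 7.049
Step 3: Objective decrease = 0.5 * g^T H^(-1) g = 3.5245


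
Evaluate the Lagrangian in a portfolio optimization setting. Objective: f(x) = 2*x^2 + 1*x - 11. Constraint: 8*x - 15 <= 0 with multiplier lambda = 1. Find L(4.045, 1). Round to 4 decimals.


Step 1: Evaluate f(x).
f(4.045) = 2*4.045^2 + 1*4.045 - 11 = 25.7691
Step 2: Evaluate g(x).
g(4.045) = 8*4.045 - 15 = 17.36
Step 3: Compute Lagrangian.
L = 25.7691 + 1*17.36 = 43.1291


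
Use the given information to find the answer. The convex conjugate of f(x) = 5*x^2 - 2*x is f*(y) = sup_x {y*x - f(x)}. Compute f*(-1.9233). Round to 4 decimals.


f*(y) = sup_x {y*x - a*x^2 - b*x} = sup_x {(y-b)*x - a*x^2}
FOC: (y - b) - 2a*x = 0 => x* = (y - b)/(2a)
x* = (-1.9233 + 2)/(2*5) = 0.0077
f*(-1.9233) = (y-b)^2/(4a) = (-1.9233 + 2)^2/(4*5)
= 0.0059/20 = 0.0003


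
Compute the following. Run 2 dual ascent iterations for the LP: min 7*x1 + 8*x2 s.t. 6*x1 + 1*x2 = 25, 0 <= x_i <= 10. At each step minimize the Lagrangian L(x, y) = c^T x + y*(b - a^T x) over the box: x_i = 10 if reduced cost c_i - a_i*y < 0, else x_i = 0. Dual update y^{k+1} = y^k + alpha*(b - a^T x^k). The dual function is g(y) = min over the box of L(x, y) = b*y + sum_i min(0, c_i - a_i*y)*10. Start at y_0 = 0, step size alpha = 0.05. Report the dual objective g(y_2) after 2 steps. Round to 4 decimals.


Dual ascent for LP: min 7*x1 + 8*x2, 6*x1 + 1*x2 = 25, 0 <= x_i <= 10
Step 1: y^k = 0.0, reduced costs: (7.0, 8.0)
  x^k = (0.0, 0.0), subgradient = b - a^T x = 25.0
  y^{k+1} = 0.0 + 0.05*25.0 = 1.25
Step 2: y^k = 1.25, reduced costs: (-0.5, 6.75)
  x^k = (10.0, 0.0), subgradient = b - a^T x = -35.0
  y^{k+1} = 1.25 + 0.05*-35.0 = -0.5
Dual objective at y_2 = -0.5: reduced costs (10.0, 8.5), box minimizer x = (0.0, 0.0)
g(y_2) = b*y + (c1 - a1*y)*x1 + (c2 - a2*y)*x2 = 25*(-0.5) + 10.0*0.0 + 8.5*0.0 = -12.5 + 0.0 + 0.0 = -12.5


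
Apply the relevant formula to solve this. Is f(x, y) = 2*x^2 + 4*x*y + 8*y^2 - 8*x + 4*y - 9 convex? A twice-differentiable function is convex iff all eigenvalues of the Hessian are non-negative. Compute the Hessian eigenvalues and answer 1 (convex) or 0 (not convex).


The Hessian of f(x,y) = 2*x^2 + 4*x*y + 8*y^2 - 8*x + 4*y - 9 is:
H = [[4, 4], [4, 16]]
Trace = 4 + 16 = 20
Determinant = 4*16 - (4)^2 = 48
Discriminant = (20)^2 - 4*48 = 208.0
Eigenvalues: lambda_1 = 2.7889, lambda_2 = 17.2111
The function is convex.

1


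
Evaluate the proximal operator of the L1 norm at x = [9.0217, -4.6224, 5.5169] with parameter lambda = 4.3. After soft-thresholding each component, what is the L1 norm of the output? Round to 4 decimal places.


Soft-thresholding with lambda = 4.3:
prox(9.0217) = sign(9.0217)*max(|9.0217| - 4.3, 0) = 4.7217
prox(-4.6224) = sign(-4.6224)*max(|-4.6224| - 4.3, 0) = -0.3224
prox(5.5169) = sign(5.5169)*max(|5.5169| - 4.3, 0) = 1.2169
prox(x) = [4.7217, -0.3224, 1.2169]
||prox(x)||_1 = 4.7217 + 0.3224 + 1.2169 = 6.261


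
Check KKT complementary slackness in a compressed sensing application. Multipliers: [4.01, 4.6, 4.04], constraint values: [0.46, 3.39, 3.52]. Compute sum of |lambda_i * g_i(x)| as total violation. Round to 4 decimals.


KKT complementary slackness check:
lambda_1 * g_1 = 4.01 * 0.46 = 1.8446
lambda_2 * g_2 = 4.6 * 3.39 = 15.594
lambda_3 * g_3 = 4.04 * 3.52 = 14.2208
Total violation = 1.8446 + 15.594 + 14.2208 = 31.6594


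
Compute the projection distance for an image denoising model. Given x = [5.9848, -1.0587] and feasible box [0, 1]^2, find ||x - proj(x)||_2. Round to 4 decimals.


Project each component onto [0, 1].
clip(5.9848) = 1.0, clip(-1.0587) = 0.0
Projection = [1.0, 0.0]
Squared diffs: [24.8482, 1.1208]
Distance = sqrt(25.969) = 5.096


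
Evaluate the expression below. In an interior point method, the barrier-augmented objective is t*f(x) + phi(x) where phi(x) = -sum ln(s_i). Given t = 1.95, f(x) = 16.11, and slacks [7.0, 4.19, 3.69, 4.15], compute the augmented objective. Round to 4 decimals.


Step 1: Compute log-barrier.
ln values: [1.9459, 1.4327, 1.3056, 1.4231]
phi = -(1.9459 + 1.4327 + 1.3056 + 1.4231) = -6.1073
Step 2: Compute augmented objective.
t*f(x) = 1.95*16.11 = 31.4145
Total = 31.4145 - 6.1073 = 25.3072


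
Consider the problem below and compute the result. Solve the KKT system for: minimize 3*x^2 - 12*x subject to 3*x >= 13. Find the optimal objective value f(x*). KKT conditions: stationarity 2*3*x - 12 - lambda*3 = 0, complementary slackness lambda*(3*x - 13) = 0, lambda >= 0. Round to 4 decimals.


Step 1: Try lambda = 0 (constraint inactive).
x_unc = 12/(2*3) = 2.0
Check: 3*2.0 = 6.0 < 13 -- violated!
Step 2: Constraint must be active: 3*x = 13
x* = 13/3 = 4.3333 (rounded; the exact value 13/3 is used below)
lambda = (2*3*(13/3) - 12)/3 = 4.6667
Step 3: Compute optimal value.
f(x*) = 3*(13/3)^2 - 12*(13/3) = 4.3333


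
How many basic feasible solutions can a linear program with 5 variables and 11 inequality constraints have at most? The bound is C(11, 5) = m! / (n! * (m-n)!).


Each vertex corresponds to some choice of n active constraints out of m, so the number of vertices is at most C(m, n) = m! / (n!(m-n)!).
m = 11, n = 5
Numerator: 11 * 10 * 9 * 8 * 7
Denominator: 5! = 120
C(11, 5) = 462


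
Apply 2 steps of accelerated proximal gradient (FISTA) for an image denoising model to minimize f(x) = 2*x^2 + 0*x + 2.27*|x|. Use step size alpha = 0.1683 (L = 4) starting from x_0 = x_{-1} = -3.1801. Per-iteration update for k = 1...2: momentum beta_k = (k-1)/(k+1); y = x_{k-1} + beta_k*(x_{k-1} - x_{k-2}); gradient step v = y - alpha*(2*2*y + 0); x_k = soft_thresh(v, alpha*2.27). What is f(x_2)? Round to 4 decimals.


FISTA on f(x) = 2*x^2 + 0*x + 2.27*|x|
L = 4, alpha = 0.1683
Iteration 1: beta = 0.0, y = -3.1801 + 0.0*(-3.1801 + 3.1801) = -3.1801
  grad(y) = -12.7204, v = y - alpha*grad = -1.0393
  prox(v) = soft_thresh(-1.0393, 0.382) = -0.6572
Iteration 2: beta = 0.3333, y = -0.6572 + 0.3333*(-0.6572 + 3.1801) = 0.1837
  grad(y) = 0.735, v = y - alpha*grad = 0.06
  prox(v) = soft_thresh(0.06, 0.382) = 0.0
f(x_2) = 2*0.0^2 + 0*0.0 + 2.27*|0.0| = 0.0


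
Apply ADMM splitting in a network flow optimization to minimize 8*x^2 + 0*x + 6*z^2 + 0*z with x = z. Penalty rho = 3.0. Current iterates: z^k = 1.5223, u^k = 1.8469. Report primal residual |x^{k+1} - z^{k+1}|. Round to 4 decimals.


ADMM iteration with rho = 3.0, z^k = 1.5223, u^k = 1.8469
Step 1: x-update.
Minimize 8*x^2 + 0*x + (3.0/2)*(x - 1.5223 + 1.8469)^2
FOC: (2*8 + 3.0)*x = 0 + 3.0*(1.5223 - 1.8469)
x^{k+1} = -0.0513
Step 2: z-update.
Minimize 6*z^2 + 0*z + (3.0/2)*(-0.0513 - z + 1.8469)^2
FOC: (2*6 + 3.0)*z = 0 + 3.0*(-0.0513 + 1.8469)
z^{k+1} = 0.3591
Step 3: u-update.
u^{k+1} = 1.8469 - 0.0513 - 0.3591 = 1.4365
Step 4: Primal residual = |-0.0513 - 0.3591| = 0.4104


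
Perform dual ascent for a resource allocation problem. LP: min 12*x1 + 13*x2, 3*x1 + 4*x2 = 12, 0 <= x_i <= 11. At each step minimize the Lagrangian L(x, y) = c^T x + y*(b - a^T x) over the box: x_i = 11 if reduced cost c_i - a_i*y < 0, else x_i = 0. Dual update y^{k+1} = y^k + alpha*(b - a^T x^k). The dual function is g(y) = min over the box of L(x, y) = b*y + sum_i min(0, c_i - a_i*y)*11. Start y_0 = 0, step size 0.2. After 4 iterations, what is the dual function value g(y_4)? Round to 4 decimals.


Dual ascent for LP: min 12*x1 + 13*x2, 3*x1 + 4*x2 = 12, 0 <= x_i <= 11
Step 1: y^k = 0.0, reduced costs: (12.0, 13.0)
  x^k = (0.0, 0.0), subgradient = b - a^T x = 12.0
  y^{k+1} = 0.0 + 0.2*12.0 = 2.4
Step 2: y^k = 2.4, reduced costs: (4.8, 3.4)
  x^k = (0.0, 0.0), subgradient = b - a^T x = 12.0
  y^{k+1} = 2.4 + 0.2*12.0 = 4.8
Step 3: y^k = 4.8, reduced costs: (-2.4, -6.2)
  x^k = (11.0, 11.0), subgradient = b - a^T x = -65.0
  y^{k+1} = 4.8 + 0.2*-65.0 = -8.2
Step 4: y^k = -8.2, reduced costs: (36.6, 45.8)
  x^k = (0.0, 0.0), subgradient = b - a^T x = 12.0
  y^{k+1} = -8.2 + 0.2*12.0 = -5.8
Dual objective at y_4 = -5.8: reduced costs (29.4, 36.2), box minimizer x = (0.0, 0.0)
g(y_4) = b*y + (c1 - a1*y)*x1 + (c2 - a2*y)*x2 = 12*(-5.8) + 29.4*0.0 + 36.2*0.0 = -69.6 + 0.0 + 0.0 = -69.6


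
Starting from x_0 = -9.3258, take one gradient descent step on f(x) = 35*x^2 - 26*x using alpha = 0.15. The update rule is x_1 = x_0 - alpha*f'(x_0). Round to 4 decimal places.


We compute the gradient at x_0 and apply the update.
f'(x) = 70*x - 26
f'(-9.3258) = 70*-9.3258 - 26 = -678.806
x_1 = -9.3258 - 0.15*-678.806 = 92.4951


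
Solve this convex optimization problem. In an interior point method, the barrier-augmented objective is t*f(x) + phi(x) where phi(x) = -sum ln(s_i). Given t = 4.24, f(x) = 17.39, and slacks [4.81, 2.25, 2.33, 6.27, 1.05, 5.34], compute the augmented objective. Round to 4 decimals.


Step 1: Compute log-barrier.
ln values: [1.5707, 0.8109, 0.8459, 1.8358, 0.0488, 1.6752]
phi = -(1.5707 + 0.8109 + 0.8459 + 1.8358 + 0.0488 + 1.6752) = -6.7873
Step 2: Compute augmented objective.
t*f(x) = 4.24*17.39 = 73.7336
Total = 73.7336 - 6.7873 = 66.9463


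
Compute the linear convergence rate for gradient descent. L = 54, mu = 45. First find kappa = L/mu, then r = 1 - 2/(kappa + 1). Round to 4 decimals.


Step 1: Compute the condition number.
kappa = L/mu = 54/45 = 1.2
Step 2: Compute the convergence rate.
r = 1 - 2/(kappa + 1) = 1 - 2*mu/(L + mu) = (L - mu)/(L + mu) = 9/99 = 0.0909


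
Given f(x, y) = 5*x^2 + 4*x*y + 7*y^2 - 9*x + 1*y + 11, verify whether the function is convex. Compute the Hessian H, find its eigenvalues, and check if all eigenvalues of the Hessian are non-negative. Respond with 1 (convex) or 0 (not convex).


The Hessian of f(x,y) = 5*x^2 + 4*x*y + 7*y^2 - 9*x + 1*y + 11 is:
H = [[10, 4], [4, 14]]
Trace = 10 + 14 = 24
Determinant = 10*14 - (4)^2 = 124
Discriminant = (24)^2 - 4*124 = 80.0
Eigenvalues: lambda_1 = 7.5279, lambda_2 = 16.4721
The function is convex.

1


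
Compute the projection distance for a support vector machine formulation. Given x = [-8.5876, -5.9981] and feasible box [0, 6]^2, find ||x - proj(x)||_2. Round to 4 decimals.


Project each component onto [0, 6].
clip(-8.5876) = 0.0, clip(-5.9981) = 0.0
Projection = [0.0, 0.0]
Squared diffs: [73.7469, 35.9772]
Distance = sqrt(109.7241) = 10.4749


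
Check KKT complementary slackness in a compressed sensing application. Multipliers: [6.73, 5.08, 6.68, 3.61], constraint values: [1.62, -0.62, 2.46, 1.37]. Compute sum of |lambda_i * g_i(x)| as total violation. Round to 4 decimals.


KKT complementary slackness check:
lambda_1 * g_1 = 6.73 * 1.62 = 10.9026
lambda_2 * g_2 = 5.08 * -0.62 = -3.1496
lambda_3 * g_3 = 6.68 * 2.46 = 16.4328
lambda_4 * g_4 = 3.61 * 1.37 = 4.9457
Total violation = 10.9026 + 3.1496 + 16.4328 + 4.9457 = 35.4307


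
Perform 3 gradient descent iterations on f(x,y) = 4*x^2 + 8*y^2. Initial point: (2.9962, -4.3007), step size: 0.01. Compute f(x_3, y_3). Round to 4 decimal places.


Gradient descent on f(x,y) = 4*x^2 + 8*y^2.
Starting point: (2.9962, -4.3007), alpha = 0.01
Step 1: grad_x = 2*4*2.9962 = 23.9696, grad_y = 2*8*-4.3007 = -68.8112
  x_1 = 2.9962 - 0.01*23.9696 = 2.7565
  y_1 = -4.3007 - 0.01*-68.8112 = -3.6126
Step 2: grad_x = 2*4*2.7565 = 22.052, grad_y = 2*8*-3.6126 = -57.8014
  x_2 = 2.7565 - 0.01*22.052 = 2.536
  y_2 = -3.6126 - 0.01*-57.8014 = -3.0346
Step 3: grad_x = 2*4*2.536 = 20.2879, grad_y = 2*8*-3.0346 = -48.5532
  x_3 = 2.536 - 0.01*20.2879 = 2.3331
  y_3 = -3.0346 - 0.01*-48.5532 = -2.549
f(2.3331, -2.549) = 4*2.3331^2 + 8*(-2.549)^2 = 73.7544


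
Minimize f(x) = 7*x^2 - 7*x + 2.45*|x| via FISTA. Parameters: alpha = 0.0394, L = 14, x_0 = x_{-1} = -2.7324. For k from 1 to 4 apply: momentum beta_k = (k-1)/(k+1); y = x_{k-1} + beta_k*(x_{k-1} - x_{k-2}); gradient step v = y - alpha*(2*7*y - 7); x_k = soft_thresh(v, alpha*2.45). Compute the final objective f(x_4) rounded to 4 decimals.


FISTA on f(x) = 7*x^2 - 7*x + 2.45*|x|
L = 14, alpha = 0.0394
Iteration 1: beta = 0.0, y = -2.7324 + 0.0*(-2.7324 + 2.7324) = -2.7324
  grad(y) = -45.2536, v = y - alpha*grad = -0.9494
  prox(v) = soft_thresh(-0.9494, 0.0965) = -0.8529
Iteration 2: beta = 0.3333, y = -0.8529 + 0.3333*(-0.8529 + 2.7324) = -0.2264
  grad(y) = -10.1692, v = y - alpha*grad = 0.1743
  prox(v) = soft_thresh(0.1743, 0.0965) = 0.0778
Iteration 3: beta = 0.5, y = 0.0778 + 0.5*(0.0778 + 0.8529) = 0.5431
  grad(y) = 0.6032, v = y - alpha*grad = 0.5193
  prox(v) = soft_thresh(0.5193, 0.0965) = 0.4228
Iteration 4: beta = 0.6, y = 0.4228 + 0.6*(0.4228 - 0.0778) = 0.6298
  grad(y) = 1.8173, v = y - alpha*grad = 0.5582
  prox(v) = soft_thresh(0.5582, 0.0965) = 0.4617
f(x_4) = 7*0.4617^2 - 7*0.4617 + 2.45*|0.4617| = -0.6086


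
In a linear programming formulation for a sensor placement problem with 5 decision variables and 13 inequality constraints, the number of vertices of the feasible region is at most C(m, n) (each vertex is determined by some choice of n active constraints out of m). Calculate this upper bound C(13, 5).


Each vertex corresponds to some choice of n active constraints out of m, so the number of vertices is at most C(m, n) = m! / (n!(m-n)!).
m = 13, n = 5
Numerator: 13 * 12 * 11 * 10 * 9
Denominator: 5! = 120
C(13, 5) = 1287


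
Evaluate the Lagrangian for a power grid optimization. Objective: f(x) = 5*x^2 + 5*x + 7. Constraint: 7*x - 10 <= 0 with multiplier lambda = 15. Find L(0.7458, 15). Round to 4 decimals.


Step 1: Evaluate f(x).
f(0.7458) = 5*0.7458^2 + 5*0.7458 + 7 = 13.5101
Step 2: Evaluate g(x).
g(0.7458) = 7*0.7458 - 10 = -4.7794
Step 3: Compute Lagrangian.
L = 13.5101 + 15*-4.7794 = -58.1809


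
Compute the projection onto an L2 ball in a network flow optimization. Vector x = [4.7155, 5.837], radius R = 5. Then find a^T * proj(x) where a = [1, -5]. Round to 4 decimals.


Step 1: Compute ||x|| (intermediates to 6 decimals).
||x|| = sqrt(4.7155^2 + 5.837^2) = 7.503766
Step 2: Project.
Since ||x|| > R, scale = R/||x|| = 5/7.503766 = 0.666332, proj(x) = scale * x
proj(x) = [3.142089, 3.88938]
Step 3: Dot product.
a^T * proj(x) = 1*3.142089 - 5*3.88938 = -16.3048


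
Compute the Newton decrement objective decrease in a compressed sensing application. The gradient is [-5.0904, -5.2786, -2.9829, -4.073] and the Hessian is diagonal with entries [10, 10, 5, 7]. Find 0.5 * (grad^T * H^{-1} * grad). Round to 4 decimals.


Step 1: H is diagonal, so H^(-1) * g = [-0.509, -0.5279, -0.5966, -0.5819].
Step 2: g^T H^(-1) g = sum_i g_i^2 / H_ii
  = (-5.0904)^2/10 + (-5.2786)^2/10 + (-2.9829)^2/5 + (-4.073)^2/7
  = 2.5912 + 2.7864 + 1.7795 + 2.3699 = 9.527
Step 3: Objective decrease = 0.5 * g^T H^(-1) g = 4.7635


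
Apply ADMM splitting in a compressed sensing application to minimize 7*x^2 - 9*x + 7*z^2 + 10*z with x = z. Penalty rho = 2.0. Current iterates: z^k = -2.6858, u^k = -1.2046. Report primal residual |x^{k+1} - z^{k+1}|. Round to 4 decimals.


ADMM iteration with rho = 2.0, z^k = -2.6858, u^k = -1.2046
Step 1: x-update.
Minimize 7*x^2 - 9*x + (2.0/2)*(x + 2.6858 - 1.2046)^2
FOC: (2*7 + 2.0)*x = 9 + 2.0*(-2.6858 + 1.2046)
x^{k+1} = 0.3774
Step 2: z-update.
Minimize 7*z^2 + 10*z + (2.0/2)*(0.3774 - z - 1.2046)^2
FOC: (2*7 + 2.0)*z = -10 + 2.0*(0.3774 - 1.2046)
z^{k+1} = -0.7284
Step 3: u-update.
u^{k+1} = -1.2046 + 0.3774 + 0.7284 = -0.0988
Step 4: Primal residual = |0.3774 + 0.7284| = 1.1058


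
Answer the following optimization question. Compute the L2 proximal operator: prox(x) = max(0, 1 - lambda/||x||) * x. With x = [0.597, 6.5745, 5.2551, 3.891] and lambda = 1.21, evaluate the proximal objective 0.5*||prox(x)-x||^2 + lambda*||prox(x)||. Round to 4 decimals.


Step 1: Compute ||x||.
||x|| = 9.2917
Step 2: Compute scaling factor.
scale = max(0, 1 - 1.21/9.2917) = 0.8698
Step 3: prox(x) = [0.5193, 5.7183, 4.5708, 3.3843]
||prox(x)|| = 8.0817
Step 4: Proximal objective.
0.5*||prox-x||^2 = 0.7321
lambda*||prox|| = 9.7789
Total = 10.511


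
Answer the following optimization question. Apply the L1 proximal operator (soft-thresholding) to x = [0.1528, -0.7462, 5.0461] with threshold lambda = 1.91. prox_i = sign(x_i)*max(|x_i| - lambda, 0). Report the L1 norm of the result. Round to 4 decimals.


Soft-thresholding with lambda = 1.91:
prox(0.1528) = sign(0.1528)*max(|0.1528| - 1.91, 0) = 0.0
prox(-0.7462) = sign(-0.7462)*max(|-0.7462| - 1.91, 0) = 0.0
prox(5.0461) = sign(5.0461)*max(|5.0461| - 1.91, 0) = 3.1361
prox(x) = [0.0, 0.0, 3.1361]
||prox(x)||_1 = 0.0 + 0.0 + 3.1361 = 3.1361


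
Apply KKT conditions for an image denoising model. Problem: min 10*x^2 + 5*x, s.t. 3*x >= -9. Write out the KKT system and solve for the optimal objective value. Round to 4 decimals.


Step 1: Try lambda = 0 (constraint inactive).
Stationarity: 2*10*x + 5 = 0
x* = -5/(2*10) = -0.25
Check constraint: 3*-0.25 = -0.75 >= -9 -- satisfied.
Step 2: Compute optimal value.
f(x*) = 10*(-0.25)^2 + 5*(-0.25) = -0.625


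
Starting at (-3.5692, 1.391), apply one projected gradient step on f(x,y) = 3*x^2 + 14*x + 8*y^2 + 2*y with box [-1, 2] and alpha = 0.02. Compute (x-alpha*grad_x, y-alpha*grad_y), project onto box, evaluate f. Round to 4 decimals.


Step 1: Compute gradient at (-3.5692, 1.391).
grad_x = 2*3*-3.5692 + 14 = -7.4152
grad_y = 2*8*1.391 + 2 = 24.256
Step 2: Gradient step.
x_raw = -3.5692 - 0.02*-7.4152 = -3.4209
y_raw = 1.391 - 0.02*24.256 = 0.9059
Step 3: Project onto [-1, 2].
x_proj = clip(-3.4209) = -1.0
y_proj = clip(0.9059) = 0.9059
Step 4: Evaluate f.
f(-1.0, 0.9059) = -2.6233


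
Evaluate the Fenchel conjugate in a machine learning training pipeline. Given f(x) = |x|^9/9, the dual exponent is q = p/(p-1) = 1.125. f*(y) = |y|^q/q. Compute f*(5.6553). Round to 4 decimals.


The conjugate exponent q satisfies 1/p + 1/q = 1.
p = 9, so q = 9/(9 - 1) = 1.125
|y|^q = 5.6553^1.125 = 7.0228
f*(5.6553) = 7.0228 / 1.125 = 6.2425


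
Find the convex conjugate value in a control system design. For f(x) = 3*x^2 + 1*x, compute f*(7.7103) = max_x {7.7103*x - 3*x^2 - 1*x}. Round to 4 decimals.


f*(y) = sup_x {y*x - a*x^2 - b*x} = sup_x {(y-b)*x - a*x^2}
FOC: (y - b) - 2a*x = 0 => x* = (y - b)/(2a)
x* = (7.7103 - 1)/(2*3) = 1.1184
f*(7.7103) = (y-b)^2/(4a) = (7.7103 - 1)^2/(4*3)
= 45.0281/12 = 3.7523


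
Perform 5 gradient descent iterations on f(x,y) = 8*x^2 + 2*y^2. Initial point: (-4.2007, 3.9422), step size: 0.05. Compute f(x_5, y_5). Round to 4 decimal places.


Gradient descent on f(x,y) = 8*x^2 + 2*y^2.
Starting point: (-4.2007, 3.9422), alpha = 0.05
Step 1: grad_x = 2*8*-4.2007 = -67.2112, grad_y = 2*2*3.9422 = 15.7688
  x_1 = -4.2007 - 0.05*-67.2112 = -0.8401
  y_1 = 3.9422 - 0.05*15.7688 = 3.1538
Step 2: grad_x = 2*8*-0.8401 = -13.4422, grad_y = 2*2*3.1538 = 12.615
  x_2 = -0.8401 - 0.05*-13.4422 = -0.168
  y_2 = 3.1538 - 0.05*12.615 = 2.523
Step 3: grad_x = 2*8*-0.168 = -2.6884, grad_y = 2*2*2.523 = 10.092
  x_3 = -0.168 - 0.05*-2.6884 = -0.0336
  y_3 = 2.523 - 0.05*10.092 = 2.0184
Step 4: grad_x = 2*8*-0.0336 = -0.5377, grad_y = 2*2*2.0184 = 8.0736
  x_4 = -0.0336 - 0.05*-0.5377 = -0.0067
  y_4 = 2.0184 - 0.05*8.0736 = 1.6147
Step 5: grad_x = 2*8*-0.0067 = -0.1075, grad_y = 2*2*1.6147 = 6.4589
  x_5 = -0.0067 - 0.05*-0.1075 = -0.0013
  y_5 = 1.6147 - 0.05*6.4589 = 1.2918
f(-0.0013, 1.2918) = 8*(-0.0013)^2 + 2*1.2918^2 = 3.3374


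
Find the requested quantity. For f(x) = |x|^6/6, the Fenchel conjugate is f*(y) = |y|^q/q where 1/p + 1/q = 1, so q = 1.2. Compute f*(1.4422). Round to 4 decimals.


The conjugate exponent q satisfies 1/p + 1/q = 1.
p = 6, so q = 6/(6 - 1) = 1.2
|y|^q = 1.4422^1.2 = 1.5518
f*(1.4422) = 1.5518 / 1.2 = 1.2932


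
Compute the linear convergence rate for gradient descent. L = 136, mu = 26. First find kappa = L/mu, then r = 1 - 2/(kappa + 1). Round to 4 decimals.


Step 1: Compute the condition number.
kappa = L/mu = 136/26 = 5.2308
Step 2: Compute the convergence rate.
r = 1 - 2/(kappa + 1) = 1 - 2*mu/(L + mu) = (L - mu)/(L + mu) = 110/162 = 0.679


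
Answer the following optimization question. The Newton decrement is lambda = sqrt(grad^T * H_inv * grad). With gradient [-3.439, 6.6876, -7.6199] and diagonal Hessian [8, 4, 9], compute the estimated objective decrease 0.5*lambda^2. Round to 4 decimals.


Step 1: H is diagonal, so H^(-1) * g = [-0.4299, 1.6719, -0.8467].
Step 2: g^T H^(-1) g = sum_i g_i^2 / H_ii
  = (-3.439)^2/8 + (6.6876)^2/4 + (-7.6199)^2/9
  = 1.4783 + 11.181 + 6.4514 = 19.1108
Step 3: Objective decrease = 0.5 * g^T H^(-1) g = 9.5554


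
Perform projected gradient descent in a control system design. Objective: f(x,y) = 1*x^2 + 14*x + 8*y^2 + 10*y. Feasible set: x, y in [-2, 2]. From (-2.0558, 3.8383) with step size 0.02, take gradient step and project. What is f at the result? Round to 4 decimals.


Step 1: Compute gradient at (-2.0558, 3.8383).
grad_x = 2*1*-2.0558 + 14 = 9.8884
grad_y = 2*8*3.8383 + 10 = 71.4128
Step 2: Gradient step.
x_raw = -2.0558 - 0.02*9.8884 = -2.2536
y_raw = 3.8383 - 0.02*71.4128 = 2.41
Step 3: Project onto [-2, 2].
x_proj = clip(-2.2536) = -2.0
y_proj = clip(2.41) = 2.0
Step 4: Evaluate f.
f(-2.0, 2.0) = 28.0


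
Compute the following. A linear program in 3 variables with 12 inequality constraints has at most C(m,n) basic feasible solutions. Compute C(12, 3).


Each vertex corresponds to some choice of n active constraints out of m, so the number of vertices is at most C(m, n) = m! / (n!(m-n)!).
m = 12, n = 3
Numerator: 12 * 11 * 10
Denominator: 3! = 6
C(12, 3) = 220


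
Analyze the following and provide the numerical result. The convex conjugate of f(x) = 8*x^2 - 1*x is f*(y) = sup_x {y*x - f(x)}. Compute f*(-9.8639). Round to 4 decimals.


f*(y) = sup_x {y*x - a*x^2 - b*x} = sup_x {(y-b)*x - a*x^2}
FOC: (y - b) - 2a*x = 0 => x* = (y - b)/(2a)
x* = (-9.8639 + 1)/(2*8) = -0.554
f*(-9.8639) = (y-b)^2/(4a) = (-9.8639 + 1)^2/(4*8)
= 78.5687/32 = 2.4553


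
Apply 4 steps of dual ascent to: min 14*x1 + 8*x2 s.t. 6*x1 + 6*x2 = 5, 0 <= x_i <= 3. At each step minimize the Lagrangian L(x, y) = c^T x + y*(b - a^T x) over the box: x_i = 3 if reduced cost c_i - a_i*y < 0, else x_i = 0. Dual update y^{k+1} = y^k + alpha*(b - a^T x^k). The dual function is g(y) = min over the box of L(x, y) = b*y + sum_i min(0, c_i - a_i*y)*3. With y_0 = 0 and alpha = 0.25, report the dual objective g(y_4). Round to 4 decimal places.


Dual ascent for LP: min 14*x1 + 8*x2, 6*x1 + 6*x2 = 5, 0 <= x_i <= 3
Step 1: y^k = 0.0, reduced costs: (14.0, 8.0)
  x^k = (0.0, 0.0), subgradient = b - a^T x = 5.0
  y^{k+1} = 0.0 + 0.25*5.0 = 1.25
Step 2: y^k = 1.25, reduced costs: (6.5, 0.5)
  x^k = (0.0, 0.0), subgradient = b - a^T x = 5.0
  y^{k+1} = 1.25 + 0.25*5.0 = 2.5
Step 3: y^k = 2.5, reduced costs: (-1.0, -7.0)
  x^k = (3.0, 3.0), subgradient = b - a^T x = -31.0
  y^{k+1} = 2.5 + 0.25*-31.0 = -5.25
Step 4: y^k = -5.25, reduced costs: (45.5, 39.5)
  x^k = (0.0, 0.0), subgradient = b - a^T x = 5.0
  y^{k+1} = -5.25 + 0.25*5.0 = -4.0
Dual objective at y_4 = -4.0: reduced costs (38.0, 32.0), box minimizer x = (0.0, 0.0)
g(y_4) = b*y + (c1 - a1*y)*x1 + (c2 - a2*y)*x2 = 5*(-4.0) + 38.0*0.0 + 32.0*0.0 = -20.0 + 0.0 + 0.0 = -20.0


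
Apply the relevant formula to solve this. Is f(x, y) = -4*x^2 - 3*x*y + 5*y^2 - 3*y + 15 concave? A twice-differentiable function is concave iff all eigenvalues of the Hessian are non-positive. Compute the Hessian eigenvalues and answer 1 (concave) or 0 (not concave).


The Hessian of f(x,y) = -4*x^2 - 3*x*y + 5*y^2 - 3*y + 15 is:
H = [[-8, -3], [-3, 10]]
Trace = -8 + 10 = 2
Determinant = -8*10 - (-3)^2 = -89
Discriminant = (2)^2 - 4*-89 = 360.0
Eigenvalues: lambda_1 = -8.4868, lambda_2 = 10.4868
The function is not concave.

0


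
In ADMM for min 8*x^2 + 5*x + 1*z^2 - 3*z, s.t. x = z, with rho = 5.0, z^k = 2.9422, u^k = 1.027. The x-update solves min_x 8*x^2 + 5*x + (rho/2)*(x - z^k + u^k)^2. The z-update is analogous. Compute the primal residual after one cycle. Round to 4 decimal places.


ADMM iteration with rho = 5.0, z^k = 2.9422, u^k = 1.027
Step 1: x-update.
Minimize 8*x^2 + 5*x + (5.0/2)*(x - 2.9422 + 1.027)^2
FOC: (2*8 + 5.0)*x = -5 + 5.0*(2.9422 - 1.027)
x^{k+1} = 0.2179
Step 2: z-update.
Minimize 1*z^2 - 3*z + (5.0/2)*(0.2179 - z + 1.027)^2
FOC: (2*1 + 5.0)*z = 3 + 5.0*(0.2179 + 1.027)
z^{k+1} = 1.3178
Step 3: u-update.
u^{k+1} = 1.027 + 0.2179 - 1.3178 = -0.0729
Step 4: Primal residual = |0.2179 - 1.3178| = 1.0999


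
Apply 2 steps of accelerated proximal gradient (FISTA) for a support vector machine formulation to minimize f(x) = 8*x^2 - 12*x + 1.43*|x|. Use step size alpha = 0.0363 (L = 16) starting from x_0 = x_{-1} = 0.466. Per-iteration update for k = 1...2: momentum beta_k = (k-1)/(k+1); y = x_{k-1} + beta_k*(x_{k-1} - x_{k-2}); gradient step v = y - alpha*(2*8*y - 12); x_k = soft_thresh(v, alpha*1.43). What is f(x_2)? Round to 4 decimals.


FISTA on f(x) = 8*x^2 - 12*x + 1.43*|x|
L = 16, alpha = 0.0363
Iteration 1: beta = 0.0, y = 0.466 + 0.0*(0.466 - 0.466) = 0.466
  grad(y) = -4.544, v = y - alpha*grad = 0.6309
  prox(v) = soft_thresh(0.6309, 0.0519) = 0.579
Iteration 2: beta = 0.3333, y = 0.579 + 0.3333*(0.579 - 0.466) = 0.6167
  grad(y) = -2.1325, v = y - alpha*grad = 0.6941
  prox(v) = soft_thresh(0.6941, 0.0519) = 0.6422
f(x_2) = 8*0.6422^2 - 12*0.6422 + 1.43*|0.6422| = -3.4887


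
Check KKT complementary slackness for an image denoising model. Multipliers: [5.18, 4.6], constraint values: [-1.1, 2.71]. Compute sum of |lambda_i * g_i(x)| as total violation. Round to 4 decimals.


KKT complementary slackness check:
lambda_1 * g_1 = 5.18 * -1.1 = -5.698
lambda_2 * g_2 = 4.6 * 2.71 = 12.466
Total violation = 5.698 + 12.466 = 18.164


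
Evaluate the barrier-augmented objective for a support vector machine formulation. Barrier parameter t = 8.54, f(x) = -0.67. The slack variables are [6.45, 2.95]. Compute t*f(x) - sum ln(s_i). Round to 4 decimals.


Step 1: Compute log-barrier.
ln values: [1.8641, 1.0818]
phi = -(1.8641 + 1.0818) = -2.9459
Step 2: Compute augmented objective.
t*f(x) = 8.54*-0.67 = -5.7218
Total = -5.7218 - 2.9459 = -8.6677


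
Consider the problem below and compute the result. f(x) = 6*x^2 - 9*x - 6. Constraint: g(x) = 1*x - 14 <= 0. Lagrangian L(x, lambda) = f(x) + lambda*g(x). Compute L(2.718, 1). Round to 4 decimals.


Step 1: Evaluate f(x).
f(2.718) = 6*2.718^2 - 9*2.718 - 6 = 13.8631
Step 2: Evaluate g(x).
g(2.718) = 1*2.718 - 14 = -11.282
Step 3: Compute Lagrangian.
L = 13.8631 + 1*-11.282 = 2.5811


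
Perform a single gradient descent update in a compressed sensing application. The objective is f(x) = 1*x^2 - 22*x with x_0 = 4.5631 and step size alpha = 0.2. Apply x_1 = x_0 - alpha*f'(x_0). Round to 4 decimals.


We compute the gradient at x_0 and apply the update.
f'(x) = 2*x - 22
f'(4.5631) = 2*4.5631 - 22 = -12.8738
x_1 = 4.5631 - 0.2*-12.8738 = 7.1379


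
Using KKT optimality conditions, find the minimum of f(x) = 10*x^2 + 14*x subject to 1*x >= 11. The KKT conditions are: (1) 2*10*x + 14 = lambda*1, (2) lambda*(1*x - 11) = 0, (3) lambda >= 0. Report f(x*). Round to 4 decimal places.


Step 1: Try lambda = 0 (constraint inactive).
x_unc = -14/(2*10) = -0.7
Check: 1*-0.7 = -0.7 < 11 -- violated!
Step 2: Constraint must be active: 1*x = 11
x* = 11/1 = 11.0
lambda = (2*10*11.0 + 14)/1 = 234.0
Step 3: Compute optimal value.
f(x*) = 10*11.0^2 + 14*11.0 = 1364.0


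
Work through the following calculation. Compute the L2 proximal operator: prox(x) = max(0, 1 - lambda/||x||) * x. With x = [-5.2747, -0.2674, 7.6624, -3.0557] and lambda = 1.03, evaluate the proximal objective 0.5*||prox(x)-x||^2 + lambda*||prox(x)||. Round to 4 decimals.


Step 1: Compute ||x||.
||x|| = 9.7951
Step 2: Compute scaling factor.
scale = max(0, 1 - 1.03/9.7951) = 0.8948
Step 3: prox(x) = [-4.72, -0.2393, 6.8567, -2.7344]
||prox(x)|| = 8.7651
Step 4: Proximal objective.
0.5*||prox-x||^2 = 0.5305
lambda*||prox|| = 9.0281
Total = 9.5585


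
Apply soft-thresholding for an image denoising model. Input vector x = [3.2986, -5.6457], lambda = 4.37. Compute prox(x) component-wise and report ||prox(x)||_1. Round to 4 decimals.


Soft-thresholding with lambda = 4.37:
prox(3.2986) = sign(3.2986)*max(|3.2986| - 4.37, 0) = 0.0
prox(-5.6457) = sign(-5.6457)*max(|-5.6457| - 4.37, 0) = -1.2757
prox(x) = [0.0, -1.2757]
||prox(x)||_1 = 0.0 + 1.2757 = 1.2757


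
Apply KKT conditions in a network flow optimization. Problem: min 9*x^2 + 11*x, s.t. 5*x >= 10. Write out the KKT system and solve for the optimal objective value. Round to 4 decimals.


Step 1: Try lambda = 0 (constraint inactive).
x_unc = -11/(2*9) = -0.6111
Check: 5*-0.6111 = -3.0555 < 10 -- violated!
Step 2: Constraint must be active: 5*x = 10
x* = 10/5 = 2.0
lambda = (2*9*2.0 + 11)/5 = 9.4
Step 3: Compute optimal value.
f(x*) = 9*2.0^2 + 11*2.0 = 58.0


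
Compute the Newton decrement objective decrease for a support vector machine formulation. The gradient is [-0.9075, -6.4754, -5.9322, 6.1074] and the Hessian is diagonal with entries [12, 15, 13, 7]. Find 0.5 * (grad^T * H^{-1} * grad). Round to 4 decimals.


Step 1: H is diagonal, so H^(-1) * g = [-0.0756, -0.4317, -0.4563, 0.8725].
Step 2: g^T H^(-1) g = sum_i g_i^2 / H_ii
  = (-0.9075)^2/12 + (-6.4754)^2/15 + (-5.9322)^2/13 + (6.1074)^2/7
  = 0.0686 + 2.7954 + 2.707 + 5.3286 = 10.8996
Step 3: Objective decrease = 0.5 * g^T H^(-1) g = 5.4498


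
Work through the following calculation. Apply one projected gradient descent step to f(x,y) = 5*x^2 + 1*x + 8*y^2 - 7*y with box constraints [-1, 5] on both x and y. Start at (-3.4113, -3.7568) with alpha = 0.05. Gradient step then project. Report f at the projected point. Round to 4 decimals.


Step 1: Compute gradient at (-3.4113, -3.7568).
grad_x = 2*5*-3.4113 + 1 = -33.113
grad_y = 2*8*-3.7568 - 7 = -67.1088
Step 2: Gradient step.
x_raw = -3.4113 - 0.05*-33.113 = -1.7557
y_raw = -3.7568 - 0.05*-67.1088 = -0.4014
Step 3: Project onto [-1, 5].
x_proj = clip(-1.7557) = -1.0
y_proj = clip(-0.4014) = -0.4014
Step 4: Evaluate f.
f(-1.0, -0.4014) = 8.0982


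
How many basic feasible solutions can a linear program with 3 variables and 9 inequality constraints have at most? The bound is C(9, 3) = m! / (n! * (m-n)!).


Each vertex corresponds to some choice of n active constraints out of m, so the number of vertices is at most C(m, n) = m! / (n!(m-n)!).
m = 9, n = 3
Numerator: 9 * 8 * 7
Denominator: 3! = 6
C(9, 3) = 84


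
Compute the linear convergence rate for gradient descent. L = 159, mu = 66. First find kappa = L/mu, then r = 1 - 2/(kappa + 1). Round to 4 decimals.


Step 1: Compute the condition number.
kappa = L/mu = 159/66 = 2.4091
Step 2: Compute the convergence rate.
r = 1 - 2/(kappa + 1) = 1 - 2*mu/(L + mu) = (L - mu)/(L + mu) = 93/225 = 0.4133


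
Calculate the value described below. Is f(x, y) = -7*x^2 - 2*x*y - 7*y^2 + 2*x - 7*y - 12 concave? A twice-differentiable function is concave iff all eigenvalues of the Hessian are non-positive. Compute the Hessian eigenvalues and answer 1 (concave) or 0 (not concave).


The Hessian of f(x,y) = -7*x^2 - 2*x*y - 7*y^2 + 2*x - 7*y - 12 is:
H = [[-14, -2], [-2, -14]]
Trace = -14 - 14 = -28
Determinant = -14*-14 - (-2)^2 = 192
Discriminant = (-28)^2 - 4*192 = 16.0
Eigenvalues: lambda_1 = -16.0, lambda_2 = -12.0
The function is concave.

1


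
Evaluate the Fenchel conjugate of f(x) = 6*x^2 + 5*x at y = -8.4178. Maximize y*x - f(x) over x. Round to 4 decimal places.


f*(y) = sup_x {y*x - a*x^2 - b*x} = sup_x {(y-b)*x - a*x^2}
FOC: (y - b) - 2a*x = 0 => x* = (y - b)/(2a)
x* = (-8.4178 - 5)/(2*6) = -1.1182
f*(-8.4178) = (y-b)^2/(4a) = (-8.4178 - 5)^2/(4*6)
= 180.0374/24 = 7.5016


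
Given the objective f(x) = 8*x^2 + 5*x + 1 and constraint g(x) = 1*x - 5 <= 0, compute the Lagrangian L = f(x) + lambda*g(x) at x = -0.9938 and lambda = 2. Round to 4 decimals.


Step 1: Evaluate f(x).
f(-0.9938) = 8*(-0.9938)^2 + 5*(-0.9938) + 1 = 3.9321
Step 2: Evaluate g(x).
g(-0.9938) = 1*-0.9938 - 5 = -5.9938
Step 3: Compute Lagrangian.
L = 3.9321 + 2*-5.9938 = -8.0555


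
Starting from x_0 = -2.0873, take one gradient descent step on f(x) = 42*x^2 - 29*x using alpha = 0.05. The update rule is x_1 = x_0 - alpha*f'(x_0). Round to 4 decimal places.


We compute the gradient at x_0 and apply the update.
f'(x) = 84*x - 29
f'(-2.0873) = 84*-2.0873 - 29 = -204.3332
x_1 = -2.0873 - 0.05*-204.3332 = 8.1294


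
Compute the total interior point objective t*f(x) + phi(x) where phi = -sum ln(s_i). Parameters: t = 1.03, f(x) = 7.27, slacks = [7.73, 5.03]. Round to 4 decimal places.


Step 1: Compute log-barrier.
ln values: [2.0451, 1.6154]
phi = -(2.0451 + 1.6154) = -3.6605
Step 2: Compute augmented objective.
t*f(x) = 1.03*7.27 = 7.4881
Total = 7.4881 - 3.6605 = 3.8276


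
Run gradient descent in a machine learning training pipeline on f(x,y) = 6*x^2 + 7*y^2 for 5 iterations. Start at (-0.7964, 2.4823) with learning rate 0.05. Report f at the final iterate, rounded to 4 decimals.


Gradient descent on f(x,y) = 6*x^2 + 7*y^2.
Starting point: (-0.7964, 2.4823), alpha = 0.05
Step 1: grad_x = 2*6*-0.7964 = -9.5568, grad_y = 2*7*2.4823 = 34.7522
  x_1 = -0.7964 - 0.05*-9.5568 = -0.3186
  y_1 = 2.4823 - 0.05*34.7522 = 0.7447
Step 2: grad_x = 2*6*-0.3186 = -3.8227, grad_y = 2*7*0.7447 = 10.4257
  x_2 = -0.3186 - 0.05*-3.8227 = -0.1274
  y_2 = 0.7447 - 0.05*10.4257 = 0.2234
Step 3: grad_x = 2*6*-0.1274 = -1.5291, grad_y = 2*7*0.2234 = 3.1277
  x_3 = -0.1274 - 0.05*-1.5291 = -0.051
  y_3 = 0.2234 - 0.05*3.1277 = 0.067
Step 4: grad_x = 2*6*-0.051 = -0.6116, grad_y = 2*7*0.067 = 0.9383
  x_4 = -0.051 - 0.05*-0.6116 = -0.0204
  y_4 = 0.067 - 0.05*0.9383 = 0.0201
Step 5: grad_x = 2*6*-0.0204 = -0.2447, grad_y = 2*7*0.0201 = 0.2815
  x_5 = -0.0204 - 0.05*-0.2447 = -0.0082
  y_5 = 0.0201 - 0.05*0.2815 = 0.006
f(-0.0082, 0.006) = 6*(-0.0082)^2 + 7*0.006^2 = 0.0007


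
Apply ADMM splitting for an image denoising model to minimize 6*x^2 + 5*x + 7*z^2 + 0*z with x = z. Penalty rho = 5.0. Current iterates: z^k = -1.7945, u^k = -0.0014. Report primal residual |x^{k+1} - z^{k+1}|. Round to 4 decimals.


ADMM iteration with rho = 5.0, z^k = -1.7945, u^k = -0.0014
Step 1: x-update.
Minimize 6*x^2 + 5*x + (5.0/2)*(x + 1.7945 - 0.0014)^2
FOC: (2*6 + 5.0)*x = -5 + 5.0*(-1.7945 + 0.0014)
x^{k+1} = -0.8215
Step 2: z-update.
Minimize 7*z^2 + 0*z + (5.0/2)*(-0.8215 - z - 0.0014)^2
FOC: (2*7 + 5.0)*z = 0 + 5.0*(-0.8215 - 0.0014)
z^{k+1} = -0.2166
Step 3: u-update.
u^{k+1} = -0.0014 - 0.8215 + 0.2166 = -0.6063
Step 4: Primal residual = |-0.8215 + 0.2166| = 0.6049


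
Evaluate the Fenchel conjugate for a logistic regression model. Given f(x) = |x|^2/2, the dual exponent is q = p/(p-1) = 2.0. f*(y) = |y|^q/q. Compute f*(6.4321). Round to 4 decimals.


The conjugate exponent q satisfies 1/p + 1/q = 1.
p = 2, so q = 2/(2 - 1) = 2.0
|y|^q = 6.4321^2.0 = 41.3719
f*(6.4321) = 41.3719 / 2.0 = 20.686


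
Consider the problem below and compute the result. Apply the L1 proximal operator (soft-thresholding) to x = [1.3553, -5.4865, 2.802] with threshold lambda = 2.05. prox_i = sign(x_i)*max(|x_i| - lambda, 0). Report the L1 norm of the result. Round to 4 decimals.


Soft-thresholding with lambda = 2.05:
prox(1.3553) = sign(1.3553)*max(|1.3553| - 2.05, 0) = 0.0
prox(-5.4865) = sign(-5.4865)*max(|-5.4865| - 2.05, 0) = -3.4365
prox(2.802) = sign(2.802)*max(|2.802| - 2.05, 0) = 0.752
prox(x) = [0.0, -3.4365, 0.752]
||prox(x)||_1 = 0.0 + 3.4365 + 0.752 = 4.1885


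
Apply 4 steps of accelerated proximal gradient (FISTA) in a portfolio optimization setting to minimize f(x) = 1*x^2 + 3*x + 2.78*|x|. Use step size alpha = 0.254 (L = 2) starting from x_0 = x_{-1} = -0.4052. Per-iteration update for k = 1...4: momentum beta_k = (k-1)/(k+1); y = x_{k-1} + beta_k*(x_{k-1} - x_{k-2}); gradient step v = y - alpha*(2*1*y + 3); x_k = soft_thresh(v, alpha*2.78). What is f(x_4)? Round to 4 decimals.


FISTA on f(x) = 1*x^2 + 3*x + 2.78*|x|
L = 2, alpha = 0.254
Iteration 1: beta = 0.0, y = -0.4052 + 0.0*(-0.4052 + 0.4052) = -0.4052
  grad(y) = 2.1896, v = y - alpha*grad = -0.9614
  prox(v) = soft_thresh(-0.9614, 0.7061) = -0.2552
Iteration 2: beta = 0.3333, y = -0.2552 + 0.3333*(-0.2552 + 0.4052) = -0.2053
  grad(y) = 2.5895, v = y - alpha*grad = -0.863
  prox(v) = soft_thresh(-0.863, 0.7061) = -0.1569
Iteration 3: beta = 0.5, y = -0.1569 + 0.5*(-0.1569 + 0.2552) = -0.1077
  grad(y) = 2.7846, v = y - alpha*grad = -0.815
  prox(v) = soft_thresh(-0.815, 0.7061) = -0.1089
Iteration 4: beta = 0.6, y = -0.1089 + 0.6*(-0.1089 + 0.1569) = -0.0801
  grad(y) = 2.8399, v = y - alpha*grad = -0.8014
  prox(v) = soft_thresh(-0.8014, 0.7061) = -0.0953
f(x_4) = 1*(-0.0953)^2 + 3*(-0.0953) + 2.78*|-0.0953| = -0.0119


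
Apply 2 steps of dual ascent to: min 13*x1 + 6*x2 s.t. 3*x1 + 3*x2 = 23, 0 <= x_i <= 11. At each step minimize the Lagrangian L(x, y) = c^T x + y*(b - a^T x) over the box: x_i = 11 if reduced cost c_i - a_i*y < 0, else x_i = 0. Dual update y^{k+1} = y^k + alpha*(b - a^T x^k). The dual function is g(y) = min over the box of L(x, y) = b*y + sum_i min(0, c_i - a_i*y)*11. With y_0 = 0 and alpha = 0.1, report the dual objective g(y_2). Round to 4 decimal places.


Dual ascent for LP: min 13*x1 + 6*x2, 3*x1 + 3*x2 = 23, 0 <= x_i <= 11
Step 1: y^k = 0.0, reduced costs: (13.0, 6.0)
  x^k = (0.0, 0.0), subgradient = b - a^T x = 23.0
  y^{k+1} = 0.0 + 0.1*23.0 = 2.3
Step 2: y^k = 2.3, reduced costs: (6.1, -0.9)
  x^k = (0.0, 11.0), subgradient = b - a^T x = -10.0
  y^{k+1} = 2.3 + 0.1*-10.0 = 1.3
Dual objective at y_2 = 1.3: reduced costs (9.1, 2.1), box minimizer x = (0.0, 0.0)
g(y_2) = b*y + (c1 - a1*y)*x1 + (c2 - a2*y)*x2 = 23*1.3 + 9.1*0.0 + 2.1*0.0 = 29.9 + 0.0 + 0.0 = 29.9


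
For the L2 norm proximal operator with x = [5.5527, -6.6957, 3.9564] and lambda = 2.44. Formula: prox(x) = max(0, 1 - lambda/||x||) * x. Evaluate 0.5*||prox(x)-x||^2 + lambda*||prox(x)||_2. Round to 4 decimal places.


Step 1: Compute ||x||.
||x|| = 9.556
Step 2: Compute scaling factor.
scale = max(0, 1 - 2.44/9.556) = 0.7447
Step 3: prox(x) = [4.1349, -4.986, 2.9462]
||prox(x)|| = 7.116
Step 4: Proximal objective.
0.5*||prox-x||^2 = 2.9768
lambda*||prox|| = 17.363
Total = 20.3399
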